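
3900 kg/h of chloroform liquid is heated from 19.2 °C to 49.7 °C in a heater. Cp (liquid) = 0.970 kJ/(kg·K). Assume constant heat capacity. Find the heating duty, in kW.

Q = ṁ·Cp·ΔT = 3900 × 0.970 × (49.7 − 19.2) = 115380 kJ/h
Converting: 115380 / 3600 s = 32.05 kW

Q = 32.1 kW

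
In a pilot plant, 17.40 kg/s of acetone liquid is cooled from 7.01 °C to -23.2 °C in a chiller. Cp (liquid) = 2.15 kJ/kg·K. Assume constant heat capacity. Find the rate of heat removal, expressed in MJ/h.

Q_c = 4070 MJ/h

Q = ṁ·Cp·ΔT = 17.40 × 2.15 × (-23.2 − 7.01) = -1130.2 kJ/s
Cooling duty = 4068.6 MJ/h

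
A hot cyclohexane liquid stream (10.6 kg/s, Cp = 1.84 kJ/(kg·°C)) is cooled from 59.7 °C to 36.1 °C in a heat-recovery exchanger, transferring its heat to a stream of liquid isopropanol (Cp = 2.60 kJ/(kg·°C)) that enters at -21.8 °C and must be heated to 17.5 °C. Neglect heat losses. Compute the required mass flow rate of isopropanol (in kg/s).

ṁ_c = 4.50 kg/s

Heat released by hot stream: Q = 10.6 × 1.84 × (59.7 − 36.1) = 460.29 kJ/s
Energy balance on cold side (adiabatic exchanger): Q = ṁ_c·Cp_c·(T_c,out − T_c,in)
ṁ_c = 460.29 / [2.60 × (17.5 − -21.8)] = 4.5047 kg/s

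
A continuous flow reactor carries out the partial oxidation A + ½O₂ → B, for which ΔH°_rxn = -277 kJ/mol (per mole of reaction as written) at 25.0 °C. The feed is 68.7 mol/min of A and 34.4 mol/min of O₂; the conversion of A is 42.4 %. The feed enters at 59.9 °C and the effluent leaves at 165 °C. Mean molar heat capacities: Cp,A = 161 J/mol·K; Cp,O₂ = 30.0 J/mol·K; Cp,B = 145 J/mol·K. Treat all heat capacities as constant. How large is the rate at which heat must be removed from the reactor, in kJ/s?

Q_out = 115 kJ/s

Extent of reaction ξ = 0.424 × 68.7 = 29.129 mol/min
Reaction term: ξ·ΔH°_rxn = 29.129 × -277 = -8068.7 kJ/min
Sensible, feed 59.9→25 °C: -422.04 kJ/min
Outlet flows (mol/min): A 39.571, O₂ 19.836, B 29.129
Sensible, products 25→165 °C: 1566.6 kJ/min
Q = ΔH = -6924.2 kJ/min = -115.4 kW
Heat removed = 115.4 kJ/s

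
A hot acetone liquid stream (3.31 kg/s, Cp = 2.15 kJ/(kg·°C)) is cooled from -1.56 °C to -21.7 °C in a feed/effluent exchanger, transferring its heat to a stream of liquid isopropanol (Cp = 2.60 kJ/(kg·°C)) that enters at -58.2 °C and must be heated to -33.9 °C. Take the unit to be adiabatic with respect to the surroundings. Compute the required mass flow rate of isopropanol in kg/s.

ṁ_c = 2.27 kg/s

Heat released by hot stream: Q = 3.31 × 2.15 × (-1.56 − -21.7) = 143.33 kJ/s
Energy balance on cold side (adiabatic exchanger): Q = ṁ_c·Cp_c·(T_c,out − T_c,in)
ṁ_c = 143.33 / [2.60 × (-33.9 − -58.2)] = 2.2685 kg/s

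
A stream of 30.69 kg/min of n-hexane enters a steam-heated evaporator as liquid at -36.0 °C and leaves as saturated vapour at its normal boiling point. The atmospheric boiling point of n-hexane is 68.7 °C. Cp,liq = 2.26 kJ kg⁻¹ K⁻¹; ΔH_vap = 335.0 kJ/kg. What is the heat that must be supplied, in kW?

Q = 292 kW

liquid -36.0→68.7 °C: 236.62 kJ/kg
vaporisation at 68.7 °C: 335 kJ/kg
Δh = 236.62 + 335 = 571.62 kJ/kg
Q = ṁ·Δh = 30.69 kg/min × 571.62 kJ/kg = 17543 kJ/min
|Q| = 292.38 kW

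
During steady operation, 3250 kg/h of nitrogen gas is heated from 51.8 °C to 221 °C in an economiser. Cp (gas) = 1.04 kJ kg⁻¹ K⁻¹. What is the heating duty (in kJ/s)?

Q = ṁ·Cp·ΔT = 3250 × 1.04 × (221 − 51.8) = 571900 kJ/h
Converting: 571900 / 3600 s = 158.86 kW

Q = 159 kJ/s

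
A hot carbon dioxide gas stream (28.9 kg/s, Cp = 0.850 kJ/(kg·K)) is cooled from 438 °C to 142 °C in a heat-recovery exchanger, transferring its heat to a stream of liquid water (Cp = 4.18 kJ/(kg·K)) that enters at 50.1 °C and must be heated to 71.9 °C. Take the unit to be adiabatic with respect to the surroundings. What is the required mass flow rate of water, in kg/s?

ṁ_c = 79.8 kg/s

Heat released by hot stream: Q = 28.9 × 0.850 × (438 − 142) = 7271.2 kJ/s
Energy balance on cold side (adiabatic exchanger): Q = ṁ_c·Cp_c·(T_c,out − T_c,in)
ṁ_c = 7271.2 / [4.18 × (71.9 − 50.1)] = 79.795 kg/s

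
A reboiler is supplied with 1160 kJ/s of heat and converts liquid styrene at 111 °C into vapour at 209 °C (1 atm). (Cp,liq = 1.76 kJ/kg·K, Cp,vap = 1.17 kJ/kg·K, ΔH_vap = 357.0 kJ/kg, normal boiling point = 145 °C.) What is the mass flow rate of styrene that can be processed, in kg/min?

Δh = 1.76×(145−111) + 357.0 + 1.17×(209−145) = 491.72 kJ/kg
Q = 1160 kJ/s = 1160 kJ/s = 69600 kJ/min
ṁ = Q/Δh = 69600 / 491.72 = 141.54 kg/min

ṁ = 142 kg/min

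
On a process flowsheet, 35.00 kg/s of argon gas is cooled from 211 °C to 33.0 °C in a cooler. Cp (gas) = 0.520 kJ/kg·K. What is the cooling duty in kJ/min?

Q_c = 194000 kJ/min

Q = ṁ·Cp·ΔT = 35.00 × 0.520 × (33.0 − 211) = -3239.6 kJ/s
Cooling duty = 194380 kJ/min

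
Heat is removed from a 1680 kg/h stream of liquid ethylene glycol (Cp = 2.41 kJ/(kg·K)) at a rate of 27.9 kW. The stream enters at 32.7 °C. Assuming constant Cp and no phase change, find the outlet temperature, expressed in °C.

Q = 27.9 kW = 100440 kJ/h
ΔT = Q/(ṁ·Cp) = 100440/(1680×2.41) = 24.807 K
T_out = 32.7 − 24.807 = 7.8926 °C

T_out = 7.89 °C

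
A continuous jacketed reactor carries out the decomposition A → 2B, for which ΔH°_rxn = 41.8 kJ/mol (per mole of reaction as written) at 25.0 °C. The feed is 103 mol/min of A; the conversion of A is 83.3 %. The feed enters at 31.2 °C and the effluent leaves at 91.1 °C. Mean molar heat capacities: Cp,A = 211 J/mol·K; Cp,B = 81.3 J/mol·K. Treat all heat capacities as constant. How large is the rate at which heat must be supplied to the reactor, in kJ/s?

Q_in = 76.9 kJ/s

Extent of reaction ξ = 0.833 × 103 = 85.799 mol/min
Reaction term: ξ·ΔH°_rxn = 85.799 × 41.8 = 3586.4 kJ/min
Sensible, feed 31.2→25 °C: -134.74 kJ/min
Outlet flows (mol/min): A 17.201, B 171.6
Sensible, products 25→91.1 °C: 1162.1 kJ/min
Q = ΔH = 4613.7 kJ/min = 76.895 kW
Heat supplied = 76.895 kJ/s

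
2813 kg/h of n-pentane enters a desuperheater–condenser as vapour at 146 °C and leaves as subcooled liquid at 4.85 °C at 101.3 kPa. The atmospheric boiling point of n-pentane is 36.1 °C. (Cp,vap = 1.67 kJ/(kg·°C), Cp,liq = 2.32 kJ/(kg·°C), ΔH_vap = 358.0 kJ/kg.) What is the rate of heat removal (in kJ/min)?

Q_c = 28800 kJ/min

vapour 146→36.1 °C: -183.53 kJ/kg
condensation at 36.1 °C: -358 kJ/kg
liquid 36.1→4.85 °C: -72.5 kJ/kg
Δh = -183.53 + -358 + -72.5 = -614.03 kJ/kg
Q = ṁ·Δh = 2813 kg/h × -614.03 kJ/kg = -1.7273e+06 kJ/h
|Q| = 479.8 kW = 28788 kJ/min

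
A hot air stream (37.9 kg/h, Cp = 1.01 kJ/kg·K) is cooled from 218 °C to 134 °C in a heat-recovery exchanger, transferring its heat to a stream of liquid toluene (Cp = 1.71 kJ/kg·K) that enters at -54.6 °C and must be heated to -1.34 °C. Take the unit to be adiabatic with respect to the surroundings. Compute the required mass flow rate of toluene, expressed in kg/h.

Heat released by hot stream: Q = 37.9 × 1.01 × (218 − 134) = 3215.4 kJ/h
Energy balance on cold side (adiabatic exchanger): Q = ṁ_c·Cp_c·(T_c,out − T_c,in)
ṁ_c = 3215.4 / [1.71 × (-1.34 − -54.6)] = 35.306 kg/h

ṁ_c = 35.3 kg/h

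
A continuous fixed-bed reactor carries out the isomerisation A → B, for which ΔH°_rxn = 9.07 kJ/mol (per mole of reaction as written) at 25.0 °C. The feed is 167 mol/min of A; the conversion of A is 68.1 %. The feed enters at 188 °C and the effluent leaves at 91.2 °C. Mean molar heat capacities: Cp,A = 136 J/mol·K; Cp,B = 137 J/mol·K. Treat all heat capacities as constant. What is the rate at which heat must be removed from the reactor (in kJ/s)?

Q_out = 19.3 kJ/s

Extent of reaction ξ = 0.681 × 167 = 113.73 mol/min
Reaction term: ξ·ΔH°_rxn = 113.73 × 9.07 = 1031.5 kJ/min
Sensible, feed 188→25 °C: -3702.1 kJ/min
Outlet flows (mol/min): A 53.273, B 113.73
Sensible, products 25→91.2 °C: 1511.1 kJ/min
Q = ΔH = -1159.5 kJ/min = -19.325 kW
Heat removed = 19.325 kJ/s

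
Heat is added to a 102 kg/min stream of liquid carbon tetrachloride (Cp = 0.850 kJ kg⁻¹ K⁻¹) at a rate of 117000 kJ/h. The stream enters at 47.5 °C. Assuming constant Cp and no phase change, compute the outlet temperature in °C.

T_out = 70.0 °C

Q = 117000 kJ/h = 1950 kJ/min
ΔT = Q/(ṁ·Cp) = 1950/(102×0.850) = 22.491 K
T_out = 47.5 + 22.491 = 69.991 °C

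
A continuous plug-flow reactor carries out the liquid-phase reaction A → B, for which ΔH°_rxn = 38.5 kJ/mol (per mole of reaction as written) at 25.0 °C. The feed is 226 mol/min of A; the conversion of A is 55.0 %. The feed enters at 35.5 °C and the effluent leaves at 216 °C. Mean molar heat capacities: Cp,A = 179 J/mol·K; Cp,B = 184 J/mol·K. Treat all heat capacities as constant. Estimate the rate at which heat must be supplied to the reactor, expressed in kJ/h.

Extent of reaction ξ = 0.550 × 226 = 124.3 mol/min
Reaction term: ξ·ΔH°_rxn = 124.3 × 38.5 = 4785.6 kJ/min
Sensible, feed 35.5→25 °C: -424.77 kJ/min
Outlet flows (mol/min): A 101.7, B 124.3
Sensible, products 25→216 °C: 7845.4 kJ/min
Q = ΔH = 12206 kJ/min = 203.44 kW
Heat supplied = 732370 kJ/h

Q_in = 732000 kJ/h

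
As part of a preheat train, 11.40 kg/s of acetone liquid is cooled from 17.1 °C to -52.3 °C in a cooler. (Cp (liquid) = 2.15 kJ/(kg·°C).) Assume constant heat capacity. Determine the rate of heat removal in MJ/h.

Q = ṁ·Cp·ΔT = 11.40 × 2.15 × (-52.3 − 17.1) = -1701 kJ/s
Cooling duty = 6123.6 MJ/h

Q_c = 6120 MJ/h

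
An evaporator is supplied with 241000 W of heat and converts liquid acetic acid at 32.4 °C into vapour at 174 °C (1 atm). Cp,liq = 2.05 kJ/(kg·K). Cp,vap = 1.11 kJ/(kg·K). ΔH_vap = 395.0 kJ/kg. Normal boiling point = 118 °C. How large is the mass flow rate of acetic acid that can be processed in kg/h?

Δh = 2.05×(118−32.4) + 395.0 + 1.11×(174−118) = 632.64 kJ/kg
Q = 241000 W = 241 kJ/s = 867600 kJ/h
ṁ = Q/Δh = 867600 / 632.64 = 1371.4 kg/h

ṁ = 1370 kg/h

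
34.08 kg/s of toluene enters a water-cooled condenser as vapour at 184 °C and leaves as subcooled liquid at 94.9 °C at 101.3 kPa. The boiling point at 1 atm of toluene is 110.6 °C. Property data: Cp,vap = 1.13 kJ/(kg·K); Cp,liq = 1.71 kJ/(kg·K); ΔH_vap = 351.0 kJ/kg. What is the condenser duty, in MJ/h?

Q_c = 56500 MJ/h

vapour 184→110.6 °C: -82.942 kJ/kg
condensation at 110.6 °C: -351 kJ/kg
liquid 110.6→94.9 °C: -26.847 kJ/kg
Δh = -82.942 + -351 + -26.847 = -460.79 kJ/kg
Q = ṁ·Δh = 34.08 kg/s × -460.79 kJ/kg = -15704 kJ/s
|Q| = 15704 kW = 56533 MJ/h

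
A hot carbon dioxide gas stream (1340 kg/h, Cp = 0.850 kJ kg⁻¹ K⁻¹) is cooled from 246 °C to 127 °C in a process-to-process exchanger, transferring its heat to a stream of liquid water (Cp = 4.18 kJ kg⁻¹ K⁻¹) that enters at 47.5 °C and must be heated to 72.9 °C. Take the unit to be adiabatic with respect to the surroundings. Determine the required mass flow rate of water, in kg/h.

ṁ_c = 1280 kg/h

Heat released by hot stream: Q = 1340 × 0.850 × (246 − 127) = 135540 kJ/h
Energy balance on cold side (adiabatic exchanger): Q = ṁ_c·Cp_c·(T_c,out − T_c,in)
ṁ_c = 135540 / [4.18 × (72.9 − 47.5)] = 1276.6 kg/h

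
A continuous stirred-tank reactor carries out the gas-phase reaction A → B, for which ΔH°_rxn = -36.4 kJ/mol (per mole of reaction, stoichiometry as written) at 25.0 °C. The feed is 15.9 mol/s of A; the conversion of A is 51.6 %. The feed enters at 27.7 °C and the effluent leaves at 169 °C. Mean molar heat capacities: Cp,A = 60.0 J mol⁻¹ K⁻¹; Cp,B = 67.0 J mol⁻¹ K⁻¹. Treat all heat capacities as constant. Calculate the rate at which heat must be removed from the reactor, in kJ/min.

Q_out = 9330 kJ/min

Extent of reaction ξ = 0.516 × 15.9 = 8.2044 mol/s
Reaction term: ξ·ΔH°_rxn = 8.2044 × -36.4 = -298.64 kJ/s
Sensible, feed 27.7→25 °C: -2.5758 kJ/s
Outlet flows (mol/s): A 7.6956, B 8.2044
Sensible, products 25→169 °C: 145.65 kJ/s
Q = ΔH = -155.57 kJ/s = -155.57 kW
Heat removed = 9334.2 kJ/min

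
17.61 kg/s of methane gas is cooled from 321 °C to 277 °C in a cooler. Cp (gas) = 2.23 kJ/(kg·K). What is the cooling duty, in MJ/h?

Q = ṁ·Cp·ΔT = 17.61 × 2.23 × (277 − 321) = -1727.9 kJ/s
Cooling duty = 6220.4 MJ/h

Q_c = 6220 MJ/h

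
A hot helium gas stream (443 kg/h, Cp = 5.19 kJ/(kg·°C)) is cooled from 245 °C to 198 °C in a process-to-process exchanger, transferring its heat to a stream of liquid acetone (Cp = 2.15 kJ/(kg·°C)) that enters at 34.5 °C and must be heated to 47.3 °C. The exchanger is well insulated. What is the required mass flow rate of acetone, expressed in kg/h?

ṁ_c = 3930 kg/h

Heat released by hot stream: Q = 443 × 5.19 × (245 − 198) = 108060 kJ/h
Energy balance on cold side (adiabatic exchanger): Q = ṁ_c·Cp_c·(T_c,out − T_c,in)
ṁ_c = 108060 / [2.15 × (47.3 − 34.5)] = 3926.6 kg/h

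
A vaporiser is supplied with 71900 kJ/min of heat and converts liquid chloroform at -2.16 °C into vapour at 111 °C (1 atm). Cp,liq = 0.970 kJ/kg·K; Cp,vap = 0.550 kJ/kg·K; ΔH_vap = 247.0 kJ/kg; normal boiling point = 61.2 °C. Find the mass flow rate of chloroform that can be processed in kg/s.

ṁ = 3.57 kg/s

Δh = 0.970×(61.2−-2.16) + 247.0 + 0.550×(111−61.2) = 335.85 kJ/kg
Q = 71900 kJ/min = 1198.3 kJ/s = 1198.3 kJ/s
ṁ = Q/Δh = 1198.3 / 335.85 = 3.5681 kg/s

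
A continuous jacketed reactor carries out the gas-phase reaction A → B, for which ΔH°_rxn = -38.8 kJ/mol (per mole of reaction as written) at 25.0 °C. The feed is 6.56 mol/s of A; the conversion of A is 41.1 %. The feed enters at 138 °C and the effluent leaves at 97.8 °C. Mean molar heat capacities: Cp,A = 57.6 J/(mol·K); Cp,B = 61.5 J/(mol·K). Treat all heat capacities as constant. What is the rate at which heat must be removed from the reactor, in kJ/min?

Extent of reaction ξ = 0.411 × 6.56 = 2.6962 mol/s
Reaction term: ξ·ΔH°_rxn = 2.6962 × -38.8 = -104.61 kJ/s
Sensible, feed 138→25 °C: -42.698 kJ/s
Outlet flows (mol/s): A 3.8638, B 2.6962
Sensible, products 25→97.8 °C: 28.273 kJ/s
Q = ΔH = -119.04 kJ/s = -119.04 kW
Heat removed = 7142.1 kJ/min

Q_out = 7140 kJ/min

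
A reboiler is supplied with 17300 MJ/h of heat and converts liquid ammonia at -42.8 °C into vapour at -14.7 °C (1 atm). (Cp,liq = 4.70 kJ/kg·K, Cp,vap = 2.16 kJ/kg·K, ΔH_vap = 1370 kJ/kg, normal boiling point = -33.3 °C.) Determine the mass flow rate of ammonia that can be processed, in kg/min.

Δh = 4.70×(-33.3−-42.8) + 1370 + 2.16×(-14.7−-33.3) = 1454.8 kJ/kg
Q = 17300 MJ/h = 4805.6 kJ/s = 288330 kJ/min
ṁ = Q/Δh = 288330 / 1454.8 = 198.19 kg/min

ṁ = 198 kg/min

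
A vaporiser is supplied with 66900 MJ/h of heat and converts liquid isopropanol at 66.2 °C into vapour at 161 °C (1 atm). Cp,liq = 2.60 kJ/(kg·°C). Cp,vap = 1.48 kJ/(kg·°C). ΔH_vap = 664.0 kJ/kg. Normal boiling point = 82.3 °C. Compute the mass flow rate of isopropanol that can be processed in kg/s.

Δh = 2.60×(82.3−66.2) + 664.0 + 1.48×(161−82.3) = 822.34 kJ/kg
Q = 66900 MJ/h = 18583 kJ/s = 18583 kJ/s
ṁ = Q/Δh = 18583 / 822.34 = 22.598 kg/s

ṁ = 22.6 kg/s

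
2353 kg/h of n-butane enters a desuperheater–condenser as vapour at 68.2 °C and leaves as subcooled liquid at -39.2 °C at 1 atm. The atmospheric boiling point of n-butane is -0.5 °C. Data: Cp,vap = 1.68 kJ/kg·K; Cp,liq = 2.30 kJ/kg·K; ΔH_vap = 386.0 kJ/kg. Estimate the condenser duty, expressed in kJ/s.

Q_c = 386 kJ/s

vapour 68.2→-0.5 °C: -115.42 kJ/kg
condensation at -0.5 °C: -386 kJ/kg
liquid -0.5→-39.2 °C: -89.01 kJ/kg
Δh = -115.42 + -386 + -89.01 = -590.43 kJ/kg
Q = ṁ·Δh = 2353 kg/h × -590.43 kJ/kg = -1.3893e+06 kJ/h
|Q| = 385.91 kW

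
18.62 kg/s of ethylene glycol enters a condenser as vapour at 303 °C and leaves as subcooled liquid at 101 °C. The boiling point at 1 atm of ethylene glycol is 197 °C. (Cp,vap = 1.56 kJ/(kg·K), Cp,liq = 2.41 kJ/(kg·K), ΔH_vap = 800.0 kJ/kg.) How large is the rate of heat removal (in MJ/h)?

Q_c = 80200 MJ/h

vapour 303→197 °C: -165.36 kJ/kg
condensation at 197 °C: -800 kJ/kg
liquid 197→101 °C: -231.36 kJ/kg
Δh = -165.36 + -800 + -231.36 = -1196.7 kJ/kg
Q = ṁ·Δh = 18.62 kg/s × -1196.7 kJ/kg = -22283 kJ/s
|Q| = 22283 kW = 80219 MJ/h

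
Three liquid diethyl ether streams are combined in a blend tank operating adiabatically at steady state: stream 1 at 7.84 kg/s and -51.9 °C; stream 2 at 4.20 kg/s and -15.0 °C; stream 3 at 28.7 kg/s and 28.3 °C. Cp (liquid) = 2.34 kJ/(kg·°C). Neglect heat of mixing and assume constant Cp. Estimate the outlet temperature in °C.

T_out = 8.40 °C

Adiabatic, steady state ⇒ Σ ṁᵢCp,ᵢ(T_out − Tᵢ) = 0
Σ ṁᵢCp,ᵢTᵢ = 7.84×2.34×-51.9 + 4.20×2.34×-15.0 + 28.7×2.34×28.3 = 801.01
Σ ṁᵢCp,ᵢ = 7.84×2.34 + 4.20×2.34 + 28.7×2.34 = 95.332
T_out = 801.01 / 95.332 = 8.4024 °C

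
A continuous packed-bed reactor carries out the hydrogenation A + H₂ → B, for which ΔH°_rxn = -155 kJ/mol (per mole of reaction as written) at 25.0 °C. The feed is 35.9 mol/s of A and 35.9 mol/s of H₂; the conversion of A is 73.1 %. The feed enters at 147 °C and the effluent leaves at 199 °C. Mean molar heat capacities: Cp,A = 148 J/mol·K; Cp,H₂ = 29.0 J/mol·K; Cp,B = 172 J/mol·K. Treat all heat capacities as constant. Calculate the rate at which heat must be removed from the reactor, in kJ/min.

Q_out = 226000 kJ/min

Extent of reaction ξ = 0.731 × 35.9 = 26.243 mol/s
Reaction term: ξ·ΔH°_rxn = 26.243 × -155 = -4067.6 kJ/s
Sensible, feed 147→25 °C: -775.22 kJ/s
Outlet flows (mol/s): A 9.6571, H₂ 9.6571, B 26.243
Sensible, products 25→199 °C: 1082.8 kJ/s
Q = ΔH = -3760.1 kJ/s = -3760.1 kW
Heat removed = 225600 kJ/min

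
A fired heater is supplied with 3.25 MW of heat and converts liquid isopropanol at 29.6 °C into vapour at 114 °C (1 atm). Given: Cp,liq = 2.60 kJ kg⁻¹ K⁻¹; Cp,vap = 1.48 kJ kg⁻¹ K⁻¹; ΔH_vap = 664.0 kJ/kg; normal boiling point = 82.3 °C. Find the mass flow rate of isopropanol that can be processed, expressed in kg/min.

Δh = 2.60×(82.3−29.6) + 664.0 + 1.48×(114−82.3) = 847.94 kJ/kg
Q = 3.25 MW = 3250 kJ/s = 195000 kJ/min
ṁ = Q/Δh = 195000 / 847.94 = 229.97 kg/min

ṁ = 230 kg/min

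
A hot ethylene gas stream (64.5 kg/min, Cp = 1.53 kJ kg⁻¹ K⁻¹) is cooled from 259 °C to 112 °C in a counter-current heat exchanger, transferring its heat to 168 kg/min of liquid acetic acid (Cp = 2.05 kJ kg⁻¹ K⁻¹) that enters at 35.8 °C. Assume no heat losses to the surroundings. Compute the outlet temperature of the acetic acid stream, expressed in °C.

Heat released by hot stream: Q = 64.5 × 1.53 × (259 − 112) = 14507 kJ/min
Energy balance on cold side (adiabatic exchanger): Q = ṁ_c·Cp_c·(T_c,out − T_c,in)
T_c,out = 35.8 + 14507/(168 × 2.05) = 77.922 °C

T_c,out = 77.9 °C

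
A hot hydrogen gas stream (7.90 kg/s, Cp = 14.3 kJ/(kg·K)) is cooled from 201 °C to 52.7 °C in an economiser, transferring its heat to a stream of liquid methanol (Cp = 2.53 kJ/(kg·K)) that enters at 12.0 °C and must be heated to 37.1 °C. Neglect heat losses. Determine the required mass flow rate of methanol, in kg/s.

Heat released by hot stream: Q = 7.90 × 14.3 × (201 − 52.7) = 16753 kJ/s
Energy balance on cold side (adiabatic exchanger): Q = ṁ_c·Cp_c·(T_c,out − T_c,in)
ṁ_c = 16753 / [2.53 × (37.1 − 12.0)] = 263.82 kg/s

ṁ_c = 264 kg/s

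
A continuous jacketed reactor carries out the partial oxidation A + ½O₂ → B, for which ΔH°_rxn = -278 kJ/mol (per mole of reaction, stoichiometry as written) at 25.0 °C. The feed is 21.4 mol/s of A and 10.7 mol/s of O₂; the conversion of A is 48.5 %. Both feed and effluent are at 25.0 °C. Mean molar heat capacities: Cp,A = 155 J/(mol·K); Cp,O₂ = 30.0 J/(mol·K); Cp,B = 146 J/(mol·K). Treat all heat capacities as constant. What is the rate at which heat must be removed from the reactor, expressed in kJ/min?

Extent of reaction ξ = 0.485 × 21.4 = 10.379 mol/s
Reaction term: ξ·ΔH°_rxn = 10.379 × -278 = -2885.4 kJ/s
Q = ΔH = -2885.4 kJ/s = -2885.4 kW
Heat removed = 173120 kJ/min

Q_out = 173000 kJ/min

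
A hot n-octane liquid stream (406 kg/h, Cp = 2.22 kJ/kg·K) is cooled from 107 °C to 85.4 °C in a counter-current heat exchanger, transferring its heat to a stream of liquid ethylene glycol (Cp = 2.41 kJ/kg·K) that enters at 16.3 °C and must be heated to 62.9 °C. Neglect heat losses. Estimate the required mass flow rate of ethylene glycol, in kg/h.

Heat released by hot stream: Q = 406 × 2.22 × (107 − 85.4) = 19469 kJ/h
Energy balance on cold side (adiabatic exchanger): Q = ṁ_c·Cp_c·(T_c,out − T_c,in)
ṁ_c = 19469 / [2.41 × (62.9 − 16.3)] = 173.35 kg/h

ṁ_c = 173 kg/h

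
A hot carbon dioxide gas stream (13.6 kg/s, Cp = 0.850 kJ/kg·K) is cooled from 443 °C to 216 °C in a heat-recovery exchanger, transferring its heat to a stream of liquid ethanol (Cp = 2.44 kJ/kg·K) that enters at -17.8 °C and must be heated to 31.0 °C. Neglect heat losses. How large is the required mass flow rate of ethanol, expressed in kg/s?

ṁ_c = 22.0 kg/s

Heat released by hot stream: Q = 13.6 × 0.850 × (443 − 216) = 2624.1 kJ/s
Energy balance on cold side (adiabatic exchanger): Q = ṁ_c·Cp_c·(T_c,out − T_c,in)
ṁ_c = 2624.1 / [2.44 × (31.0 − -17.8)] = 22.038 kg/s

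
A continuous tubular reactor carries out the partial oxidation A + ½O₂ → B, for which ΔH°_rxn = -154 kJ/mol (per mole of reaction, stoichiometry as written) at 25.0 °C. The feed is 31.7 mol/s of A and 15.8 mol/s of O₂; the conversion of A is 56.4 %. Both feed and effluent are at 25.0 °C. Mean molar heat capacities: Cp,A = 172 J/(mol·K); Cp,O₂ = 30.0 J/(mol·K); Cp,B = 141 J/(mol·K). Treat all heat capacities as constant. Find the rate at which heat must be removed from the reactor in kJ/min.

Q_out = 165000 kJ/min

Extent of reaction ξ = 0.564 × 31.7 = 17.879 mol/s
Reaction term: ξ·ΔH°_rxn = 17.879 × -154 = -2753.3 kJ/s
Q = ΔH = -2753.3 kJ/s = -2753.3 kW
Heat removed = 165200 kJ/min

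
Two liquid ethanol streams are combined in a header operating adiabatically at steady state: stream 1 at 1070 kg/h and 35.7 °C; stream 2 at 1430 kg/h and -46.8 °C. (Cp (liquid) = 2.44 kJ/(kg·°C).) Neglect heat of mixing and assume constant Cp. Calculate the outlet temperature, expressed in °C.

Adiabatic, steady state ⇒ Σ ṁᵢCp,ᵢ(T_out − Tᵢ) = 0
T_out = Σ ṁᵢCp,ᵢTᵢ / Σ ṁᵢCp,ᵢ
      = -70089 / 6100 = -11.49 °C

T_out = -11.5 °C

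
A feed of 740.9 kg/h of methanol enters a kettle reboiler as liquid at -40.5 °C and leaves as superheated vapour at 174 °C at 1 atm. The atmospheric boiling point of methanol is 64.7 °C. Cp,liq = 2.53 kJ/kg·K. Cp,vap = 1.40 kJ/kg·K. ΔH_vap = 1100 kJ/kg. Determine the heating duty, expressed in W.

liquid -40.5→64.7 °C: 266.16 kJ/kg
vaporisation at 64.7 °C: 1100 kJ/kg
vapour 64.7→174 °C: 153.02 kJ/kg
Δh = 266.16 + 1100 + 153.02 = 1519.2 kJ/kg
Q = ṁ·Δh = 740.9 kg/h × 1519.2 kJ/kg = 1.1256e+06 kJ/h
|Q| = 312.65 kW = 312650 W

Q = 313000 W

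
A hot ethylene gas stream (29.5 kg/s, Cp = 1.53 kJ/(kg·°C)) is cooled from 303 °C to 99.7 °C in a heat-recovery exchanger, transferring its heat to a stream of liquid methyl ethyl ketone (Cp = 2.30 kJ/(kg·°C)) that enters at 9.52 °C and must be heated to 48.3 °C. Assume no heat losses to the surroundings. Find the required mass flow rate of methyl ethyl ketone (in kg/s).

ṁ_c = 103 kg/s

Heat released by hot stream: Q = 29.5 × 1.53 × (303 − 99.7) = 9175.9 kJ/s
Energy balance on cold side (adiabatic exchanger): Q = ṁ_c·Cp_c·(T_c,out − T_c,in)
ṁ_c = 9175.9 / [2.30 × (48.3 − 9.52)] = 102.88 kg/s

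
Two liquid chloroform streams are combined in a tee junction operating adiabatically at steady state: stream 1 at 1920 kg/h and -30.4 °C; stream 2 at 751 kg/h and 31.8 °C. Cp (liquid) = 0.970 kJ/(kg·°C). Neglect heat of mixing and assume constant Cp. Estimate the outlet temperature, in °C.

T_out = -12.9 °C

Energy balance with Q = 0: Σ ṁᵢCp,ᵢ(T_out − Tᵢ) = 0
Σ ṁᵢCp,ᵢTᵢ = 1920×0.970×-30.4 + 751×0.970×31.8 = -33452
Σ ṁᵢCp,ᵢ = 1920×0.970 + 751×0.970 = 2590.9
T_out = -33452 / 2590.9 = -12.911 °C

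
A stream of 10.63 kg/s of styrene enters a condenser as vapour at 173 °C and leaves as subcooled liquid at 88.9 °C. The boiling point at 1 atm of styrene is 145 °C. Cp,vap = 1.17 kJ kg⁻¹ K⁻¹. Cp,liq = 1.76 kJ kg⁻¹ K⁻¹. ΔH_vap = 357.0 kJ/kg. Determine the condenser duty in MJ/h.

Q_c = 18700 MJ/h

vapour 173→145 °C: -32.76 kJ/kg
condensation at 145 °C: -357 kJ/kg
liquid 145→88.9 °C: -98.736 kJ/kg
Δh = -32.76 + -357 + -98.736 = -488.5 kJ/kg
Q = ṁ·Δh = 10.63 kg/s × -488.5 kJ/kg = -5192.7 kJ/s
|Q| = 5192.7 kW = 18694 MJ/h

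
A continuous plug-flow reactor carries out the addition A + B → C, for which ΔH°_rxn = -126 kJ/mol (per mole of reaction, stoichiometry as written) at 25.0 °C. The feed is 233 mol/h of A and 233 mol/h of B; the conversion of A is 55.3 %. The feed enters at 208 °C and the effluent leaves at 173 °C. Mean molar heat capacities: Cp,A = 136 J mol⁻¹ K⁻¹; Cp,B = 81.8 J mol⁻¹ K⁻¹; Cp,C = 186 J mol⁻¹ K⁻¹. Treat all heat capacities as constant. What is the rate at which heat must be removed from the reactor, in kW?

Extent of reaction ξ = 0.553 × 233 = 128.85 mol/h
Reaction term: ξ·ΔH°_rxn = 128.85 × -126 = -16235 kJ/h
Sensible, feed 208→25 °C: -9286.8 kJ/h
Outlet flows (mol/h): A 104.15, B 104.15, C 128.85
Sensible, products 25→173 °C: 6904.2 kJ/h
Q = ΔH = -18618 kJ/h = -5.1715 kW
Heat removed = 5.1715 kW

Q_out = 5.17 kW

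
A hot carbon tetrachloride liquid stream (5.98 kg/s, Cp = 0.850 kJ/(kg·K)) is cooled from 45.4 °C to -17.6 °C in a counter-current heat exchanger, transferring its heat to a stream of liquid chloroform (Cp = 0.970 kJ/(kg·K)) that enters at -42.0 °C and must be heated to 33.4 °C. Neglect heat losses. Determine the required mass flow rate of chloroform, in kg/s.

ṁ_c = 4.38 kg/s

Heat released by hot stream: Q = 5.98 × 0.850 × (45.4 − -17.6) = 320.23 kJ/s
Energy balance on cold side (adiabatic exchanger): Q = ṁ_c·Cp_c·(T_c,out − T_c,in)
ṁ_c = 320.23 / [0.970 × (33.4 − -42.0)] = 4.3784 kg/s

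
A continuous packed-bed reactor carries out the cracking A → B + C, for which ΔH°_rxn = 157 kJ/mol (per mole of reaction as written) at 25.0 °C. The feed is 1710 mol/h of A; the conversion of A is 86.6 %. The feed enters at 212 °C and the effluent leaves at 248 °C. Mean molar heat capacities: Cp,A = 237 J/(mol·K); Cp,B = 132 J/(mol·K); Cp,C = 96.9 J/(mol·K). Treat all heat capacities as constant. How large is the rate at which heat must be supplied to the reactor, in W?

Extent of reaction ξ = 0.866 × 1710 = 1480.9 mol/h
Reaction term: ξ·ΔH°_rxn = 1480.9 × 157 = 232500 kJ/h
Sensible, feed 212→25 °C: -75785 kJ/h
Outlet flows (mol/h): A 229.14, B 1480.9, C 1480.9
Sensible, products 25→248 °C: 87700 kJ/h
Q = ΔH = 244410 kJ/h = 67.892 kW
Heat supplied = 67892 W

Q_in = 67900 W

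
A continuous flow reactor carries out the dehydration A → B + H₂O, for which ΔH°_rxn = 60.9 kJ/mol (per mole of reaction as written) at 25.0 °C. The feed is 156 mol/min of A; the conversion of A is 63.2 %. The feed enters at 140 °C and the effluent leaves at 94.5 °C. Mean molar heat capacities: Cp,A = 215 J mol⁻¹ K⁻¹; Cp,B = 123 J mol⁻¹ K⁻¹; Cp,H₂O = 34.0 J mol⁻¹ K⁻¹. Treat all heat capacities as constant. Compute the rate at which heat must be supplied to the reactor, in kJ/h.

Q_in = 245000 kJ/h

Extent of reaction ξ = 0.632 × 156 = 98.592 mol/min
Reaction term: ξ·ΔH°_rxn = 98.592 × 60.9 = 6004.3 kJ/min
Sensible, feed 140→25 °C: -3857.1 kJ/min
Outlet flows (mol/min): A 57.408, B 98.592, H₂O 98.592
Sensible, products 25→94.5 °C: 1933.6 kJ/min
Q = ΔH = 4080.8 kJ/min = 68.013 kW
Heat supplied = 244850 kJ/h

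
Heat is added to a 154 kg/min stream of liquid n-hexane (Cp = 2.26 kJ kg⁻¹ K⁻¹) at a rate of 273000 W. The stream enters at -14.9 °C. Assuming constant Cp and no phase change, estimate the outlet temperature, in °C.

T_out = 32.2 °C

Q = 273000 W = 16380 kJ/min
ΔT = Q/(ṁ·Cp) = 16380/(154×2.26) = 47.064 K
T_out = -14.9 + 47.064 = 32.164 °C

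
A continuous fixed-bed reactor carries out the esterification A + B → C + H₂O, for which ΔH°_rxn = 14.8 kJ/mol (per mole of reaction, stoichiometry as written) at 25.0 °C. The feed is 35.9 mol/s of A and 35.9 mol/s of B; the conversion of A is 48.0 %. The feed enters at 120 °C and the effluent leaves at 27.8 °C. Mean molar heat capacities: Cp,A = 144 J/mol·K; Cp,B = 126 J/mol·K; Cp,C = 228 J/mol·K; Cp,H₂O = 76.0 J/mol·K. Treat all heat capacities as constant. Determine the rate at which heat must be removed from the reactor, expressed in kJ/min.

Q_out = 38200 kJ/min

Extent of reaction ξ = 0.480 × 35.9 = 17.232 mol/s
Reaction term: ξ·ΔH°_rxn = 17.232 × 14.8 = 255.03 kJ/s
Sensible, feed 120→25 °C: -920.83 kJ/s
Outlet flows (mol/s): A 18.668, B 18.668, C 17.232, H₂O 17.232
Sensible, products 25→27.8 °C: 28.781 kJ/s
Q = ΔH = -637.02 kJ/s = -637.02 kW
Heat removed = 38221 kJ/min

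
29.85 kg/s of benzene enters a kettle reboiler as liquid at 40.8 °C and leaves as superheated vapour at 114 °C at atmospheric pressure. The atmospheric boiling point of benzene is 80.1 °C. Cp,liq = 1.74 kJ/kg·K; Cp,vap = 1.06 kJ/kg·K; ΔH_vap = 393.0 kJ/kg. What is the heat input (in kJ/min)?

Q = 891000 kJ/min

liquid 40.8→80.1 °C: 68.382 kJ/kg
vaporisation at 80.1 °C: 393 kJ/kg
vapour 80.1→114 °C: 35.934 kJ/kg
Δh = 68.382 + 393 + 35.934 = 497.32 kJ/kg
Q = ṁ·Δh = 29.85 kg/s × 497.32 kJ/kg = 14845 kJ/s
|Q| = 14845 kW = 890690 kJ/min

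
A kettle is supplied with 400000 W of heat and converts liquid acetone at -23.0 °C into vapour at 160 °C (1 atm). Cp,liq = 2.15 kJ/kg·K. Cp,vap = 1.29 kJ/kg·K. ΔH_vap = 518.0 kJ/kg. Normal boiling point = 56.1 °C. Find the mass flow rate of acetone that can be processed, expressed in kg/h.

Δh = 2.15×(56.1−-23.0) + 518.0 + 1.29×(160−56.1) = 822.1 kJ/kg
Q = 400000 W = 400 kJ/s = 1.44e+06 kJ/h
ṁ = Q/Δh = 1.44e+06 / 822.1 = 1751.6 kg/h

ṁ = 1750 kg/h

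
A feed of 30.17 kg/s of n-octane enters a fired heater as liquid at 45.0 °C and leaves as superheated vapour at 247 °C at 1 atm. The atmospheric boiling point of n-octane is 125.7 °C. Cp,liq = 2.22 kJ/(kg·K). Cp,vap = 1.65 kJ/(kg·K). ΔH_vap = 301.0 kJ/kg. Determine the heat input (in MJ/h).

Q = 73900 MJ/h

liquid 45.0→125.7 °C: 179.15 kJ/kg
vaporisation at 125.7 °C: 301 kJ/kg
vapour 125.7→247 °C: 200.14 kJ/kg
Δh = 179.15 + 301 + 200.14 = 680.3 kJ/kg
Q = ṁ·Δh = 30.17 kg/s × 680.3 kJ/kg = 20525 kJ/s
|Q| = 20525 kW = 73889 MJ/h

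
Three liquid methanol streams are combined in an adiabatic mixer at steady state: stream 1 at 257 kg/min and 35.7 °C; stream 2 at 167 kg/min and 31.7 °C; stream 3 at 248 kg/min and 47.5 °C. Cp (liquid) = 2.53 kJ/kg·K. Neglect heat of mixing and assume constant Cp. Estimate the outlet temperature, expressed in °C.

T_out = 39.1 °C

Energy balance with Q = 0: Σ ṁᵢCp,ᵢ(T_out − Tᵢ) = 0
T_out = Σ ṁᵢCp,ᵢTᵢ / Σ ṁᵢCp,ᵢ
      = 66409 / 1700.2 = 39.061 °C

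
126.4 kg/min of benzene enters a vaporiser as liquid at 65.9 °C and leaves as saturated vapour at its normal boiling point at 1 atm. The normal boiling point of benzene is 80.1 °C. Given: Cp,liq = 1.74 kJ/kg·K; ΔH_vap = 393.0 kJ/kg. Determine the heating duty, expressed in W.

liquid 65.9→80.1 °C: 24.708 kJ/kg
vaporisation at 80.1 °C: 393 kJ/kg
Δh = 24.708 + 393 = 417.71 kJ/kg
Q = ṁ·Δh = 126.4 kg/min × 417.71 kJ/kg = 52798 kJ/min
|Q| = 879.97 kW = 879970 W

Q = 880000 W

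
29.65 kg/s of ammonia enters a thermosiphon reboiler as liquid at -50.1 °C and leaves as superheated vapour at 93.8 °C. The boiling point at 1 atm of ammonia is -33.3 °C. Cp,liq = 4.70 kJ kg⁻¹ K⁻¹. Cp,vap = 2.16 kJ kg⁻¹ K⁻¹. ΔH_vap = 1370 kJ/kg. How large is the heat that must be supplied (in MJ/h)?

liquid -50.1→-33.3 °C: 78.96 kJ/kg
vaporisation at -33.3 °C: 1370 kJ/kg
vapour -33.3→93.8 °C: 274.54 kJ/kg
Δh = 78.96 + 1370 + 274.54 = 1723.5 kJ/kg
Q = ṁ·Δh = 29.65 kg/s × 1723.5 kJ/kg = 51102 kJ/s
|Q| = 51102 kW = 183970 MJ/h

Q = 184000 MJ/h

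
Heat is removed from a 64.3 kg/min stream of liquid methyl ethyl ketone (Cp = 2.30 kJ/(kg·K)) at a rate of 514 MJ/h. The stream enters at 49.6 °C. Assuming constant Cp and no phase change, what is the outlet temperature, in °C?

Q = 514 MJ/h = 8566.7 kJ/min
ΔT = Q/(ṁ·Cp) = 8566.7/(64.3×2.30) = 57.926 K
T_out = 49.6 − 57.926 = -8.3259 °C

T_out = -8.33 °C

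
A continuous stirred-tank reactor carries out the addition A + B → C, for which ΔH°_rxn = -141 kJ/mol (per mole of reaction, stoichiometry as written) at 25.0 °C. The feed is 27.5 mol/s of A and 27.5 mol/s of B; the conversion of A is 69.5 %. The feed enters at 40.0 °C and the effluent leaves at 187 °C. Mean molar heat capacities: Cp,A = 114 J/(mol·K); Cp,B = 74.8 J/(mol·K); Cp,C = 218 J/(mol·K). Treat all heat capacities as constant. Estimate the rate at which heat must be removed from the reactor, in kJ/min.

Q_out = 110000 kJ/min

Extent of reaction ξ = 0.695 × 27.5 = 19.112 mol/s
Reaction term: ξ·ΔH°_rxn = 19.112 × -141 = -2694.9 kJ/s
Sensible, feed 40.0→25 °C: -77.88 kJ/s
Outlet flows (mol/s): A 8.3875, B 8.3875, C 19.112
Sensible, products 25→187 °C: 931.51 kJ/s
Q = ΔH = -1841.2 kJ/s = -1841.2 kW
Heat removed = 110470 kJ/min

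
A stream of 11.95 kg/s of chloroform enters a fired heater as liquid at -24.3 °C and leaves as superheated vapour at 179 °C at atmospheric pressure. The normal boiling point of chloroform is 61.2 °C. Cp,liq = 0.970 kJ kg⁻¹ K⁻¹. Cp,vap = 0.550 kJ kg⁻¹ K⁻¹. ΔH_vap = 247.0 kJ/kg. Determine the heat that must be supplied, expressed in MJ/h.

Q = 17000 MJ/h

liquid -24.3→61.2 °C: 82.935 kJ/kg
vaporisation at 61.2 °C: 247 kJ/kg
vapour 61.2→179 °C: 64.79 kJ/kg
Δh = 82.935 + 247 + 64.79 = 394.73 kJ/kg
Q = ṁ·Δh = 11.95 kg/s × 394.73 kJ/kg = 4717 kJ/s
|Q| = 4717 kW = 16981 MJ/h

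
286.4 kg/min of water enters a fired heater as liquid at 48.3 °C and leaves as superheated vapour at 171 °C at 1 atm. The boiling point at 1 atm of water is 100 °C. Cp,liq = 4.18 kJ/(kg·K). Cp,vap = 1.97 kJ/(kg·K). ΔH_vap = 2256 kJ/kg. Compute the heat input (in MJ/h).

Q = 44900 MJ/h

liquid 48.3→100 °C: 216.11 kJ/kg
vaporisation at 100 °C: 2256 kJ/kg
vapour 100→171 °C: 139.87 kJ/kg
Δh = 216.11 + 2256 + 139.87 = 2612 kJ/kg
Q = ṁ·Δh = 286.4 kg/min × 2612 kJ/kg = 748070 kJ/min
|Q| = 12468 kW = 44884 MJ/h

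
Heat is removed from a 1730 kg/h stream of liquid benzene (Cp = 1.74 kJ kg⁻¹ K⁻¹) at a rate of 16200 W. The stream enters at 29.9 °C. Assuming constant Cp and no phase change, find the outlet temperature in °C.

T_out = 10.5 °C

Q = 16200 W = 58320 kJ/h
ΔT = Q/(ṁ·Cp) = 58320/(1730×1.74) = 19.374 K
T_out = 29.9 − 19.374 = 10.526 °C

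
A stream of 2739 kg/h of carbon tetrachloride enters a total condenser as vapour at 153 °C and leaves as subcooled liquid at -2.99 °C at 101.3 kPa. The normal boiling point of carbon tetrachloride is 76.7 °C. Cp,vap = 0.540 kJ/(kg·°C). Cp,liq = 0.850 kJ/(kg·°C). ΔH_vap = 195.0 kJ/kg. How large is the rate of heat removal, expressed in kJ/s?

vapour 153→76.7 °C: -41.202 kJ/kg
condensation at 76.7 °C: -195 kJ/kg
liquid 76.7→-2.99 °C: -67.736 kJ/kg
Δh = -41.202 + -195 + -67.736 = -303.94 kJ/kg
Q = ṁ·Δh = 2739 kg/h × -303.94 kJ/kg = -832490 kJ/h
|Q| = 231.25 kW

Q_c = 231 kJ/s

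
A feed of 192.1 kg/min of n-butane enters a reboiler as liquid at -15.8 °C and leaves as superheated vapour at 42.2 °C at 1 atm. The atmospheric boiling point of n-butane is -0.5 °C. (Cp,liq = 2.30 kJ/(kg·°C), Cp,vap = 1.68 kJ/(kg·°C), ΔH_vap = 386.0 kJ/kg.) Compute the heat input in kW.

liquid -15.8→-0.5 °C: 35.19 kJ/kg
vaporisation at -0.5 °C: 386 kJ/kg
vapour -0.5→42.2 °C: 71.736 kJ/kg
Δh = 35.19 + 386 + 71.736 = 492.93 kJ/kg
Q = ṁ·Δh = 192.1 kg/min × 492.93 kJ/kg = 94691 kJ/min
|Q| = 1578.2 kW

Q = 1580 kW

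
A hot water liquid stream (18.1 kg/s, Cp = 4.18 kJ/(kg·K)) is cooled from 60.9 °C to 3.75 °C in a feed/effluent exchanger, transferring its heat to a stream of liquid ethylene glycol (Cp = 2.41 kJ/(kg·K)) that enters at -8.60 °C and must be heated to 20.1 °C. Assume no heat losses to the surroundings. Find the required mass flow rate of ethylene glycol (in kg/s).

ṁ_c = 62.5 kg/s

Heat released by hot stream: Q = 18.1 × 4.18 × (60.9 − 3.75) = 4323.9 kJ/s
Energy balance on cold side (adiabatic exchanger): Q = ṁ_c·Cp_c·(T_c,out − T_c,in)
ṁ_c = 4323.9 / [2.41 × (20.1 − -8.60)] = 62.513 kg/s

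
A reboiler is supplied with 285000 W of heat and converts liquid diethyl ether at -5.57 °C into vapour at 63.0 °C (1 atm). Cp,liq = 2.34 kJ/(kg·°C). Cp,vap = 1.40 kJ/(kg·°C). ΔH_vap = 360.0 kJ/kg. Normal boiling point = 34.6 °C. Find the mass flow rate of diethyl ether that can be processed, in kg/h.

ṁ = 2080 kg/h

Δh = 2.34×(34.6−-5.57) + 360.0 + 1.40×(63.0−34.6) = 493.76 kJ/kg
Q = 285000 W = 285 kJ/s = 1.026e+06 kJ/h
ṁ = Q/Δh = 1.026e+06 / 493.76 = 2077.9 kg/h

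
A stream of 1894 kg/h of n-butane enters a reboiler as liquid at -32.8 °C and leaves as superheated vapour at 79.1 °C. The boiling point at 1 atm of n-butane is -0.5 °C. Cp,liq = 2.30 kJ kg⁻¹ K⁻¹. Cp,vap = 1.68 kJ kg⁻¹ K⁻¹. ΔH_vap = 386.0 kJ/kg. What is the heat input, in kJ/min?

liquid -32.8→-0.5 °C: 74.29 kJ/kg
vaporisation at -0.5 °C: 386 kJ/kg
vapour -0.5→79.1 °C: 133.73 kJ/kg
Δh = 74.29 + 386 + 133.73 = 594.02 kJ/kg
Q = ṁ·Δh = 1894 kg/h × 594.02 kJ/kg = 1.1251e+06 kJ/h
|Q| = 312.52 kW = 18751 kJ/min

Q = 18800 kJ/min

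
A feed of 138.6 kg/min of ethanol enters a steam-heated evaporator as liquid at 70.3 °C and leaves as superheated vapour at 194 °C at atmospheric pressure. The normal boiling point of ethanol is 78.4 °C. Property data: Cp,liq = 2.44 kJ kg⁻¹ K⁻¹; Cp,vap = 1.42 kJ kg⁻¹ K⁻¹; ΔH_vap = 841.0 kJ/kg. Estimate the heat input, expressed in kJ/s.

Q = 2370 kJ/s

liquid 70.3→78.4 °C: 19.764 kJ/kg
vaporisation at 78.4 °C: 841 kJ/kg
vapour 78.4→194 °C: 164.15 kJ/kg
Δh = 19.764 + 841 + 164.15 = 1024.9 kJ/kg
Q = ṁ·Δh = 138.6 kg/min × 1024.9 kJ/kg = 142050 kJ/min
|Q| = 2367.6 kW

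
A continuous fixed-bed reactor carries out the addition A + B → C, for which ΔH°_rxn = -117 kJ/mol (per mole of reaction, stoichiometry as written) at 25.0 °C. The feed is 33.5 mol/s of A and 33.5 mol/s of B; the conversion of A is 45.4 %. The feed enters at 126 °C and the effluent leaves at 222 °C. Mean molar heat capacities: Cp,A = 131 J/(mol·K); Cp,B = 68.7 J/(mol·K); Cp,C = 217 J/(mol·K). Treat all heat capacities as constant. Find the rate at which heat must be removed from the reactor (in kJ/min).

Extent of reaction ξ = 0.454 × 33.5 = 15.209 mol/s
Reaction term: ξ·ΔH°_rxn = 15.209 × -117 = -1779.5 kJ/s
Sensible, feed 126→25 °C: -675.68 kJ/s
Outlet flows (mol/s): A 18.291, B 18.291, C 15.209
Sensible, products 25→222 °C: 1369.8 kJ/s
Q = ΔH = -1085.4 kJ/s = -1085.4 kW
Heat removed = 65123 kJ/min

Q_out = 65100 kJ/min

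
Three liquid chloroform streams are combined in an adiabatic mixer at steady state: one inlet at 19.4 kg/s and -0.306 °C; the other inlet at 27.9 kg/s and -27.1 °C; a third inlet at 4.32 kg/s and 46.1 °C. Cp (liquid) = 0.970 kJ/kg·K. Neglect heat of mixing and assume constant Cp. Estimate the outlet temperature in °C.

Adiabatic, steady state ⇒ Σ ṁᵢCp,ᵢ(T_out − Tᵢ) = 0
T_out = Σ ṁᵢCp,ᵢTᵢ / Σ ṁᵢCp,ᵢ
      = -545.99 / 50.071 = -10.904 °C

T_out = -10.9 °C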